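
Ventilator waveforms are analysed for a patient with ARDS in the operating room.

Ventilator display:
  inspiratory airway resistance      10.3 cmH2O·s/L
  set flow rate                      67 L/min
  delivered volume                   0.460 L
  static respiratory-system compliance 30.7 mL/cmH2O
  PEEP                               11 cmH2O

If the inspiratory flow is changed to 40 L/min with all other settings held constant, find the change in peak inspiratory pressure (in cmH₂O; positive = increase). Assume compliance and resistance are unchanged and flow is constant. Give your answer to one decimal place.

-4.6

Flow: 67 L/min ÷ 60 = 1.1167 L/s.
New flow: 40 L/min ÷ 60 = 0.6667 L/s.
PIP = Vt/C + R·V̇ + PEEP (constant-flow equation of motion).
Only the resistive term changes: ΔPIP = R × ΔV̇ = 10.3 × (0.6667 − 1.1167) = 10.3 × -0.45 = -4.635 cmH2O.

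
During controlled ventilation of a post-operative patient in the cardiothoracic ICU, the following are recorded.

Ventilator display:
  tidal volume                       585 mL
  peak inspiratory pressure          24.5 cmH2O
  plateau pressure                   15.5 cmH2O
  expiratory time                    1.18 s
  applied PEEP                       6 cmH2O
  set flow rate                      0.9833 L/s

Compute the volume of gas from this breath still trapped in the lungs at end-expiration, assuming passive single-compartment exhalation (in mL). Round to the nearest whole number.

R = (PIP − Pplat)/V̇ = (24.5 − 15.5) / 0.9833 = 9.0/0.9833 = 9.153 cmH2O·s/L.
C = Vt/(Pplat − PEEP) = 585.0 / (15.5 − 6) = 585.0/9.5 = 61.579 mL/cmH2O.
τ = R × C = 9.153 × 0.06158 L/cmH2O = 0.5636 s.
Fraction remaining = e^(−Te/τ) = e^(−1.18/0.5636) = 0.1232.
Trapped volume = 585.0 × 0.1232 = 72.072 mL.

72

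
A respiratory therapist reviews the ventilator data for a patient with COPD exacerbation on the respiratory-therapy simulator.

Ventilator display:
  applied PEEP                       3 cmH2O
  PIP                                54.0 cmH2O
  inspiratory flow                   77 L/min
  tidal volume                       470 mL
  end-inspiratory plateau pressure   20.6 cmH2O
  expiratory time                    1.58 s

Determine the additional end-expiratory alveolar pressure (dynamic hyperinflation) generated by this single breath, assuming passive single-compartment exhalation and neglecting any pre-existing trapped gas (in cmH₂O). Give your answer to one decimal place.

Flow: 77 L/min ÷ 60 = 1.2833 L/s.
R = (PIP − Pplat)/V̇ = (54.0 − 20.6) / 1.2833 = 33.4/1.2833 = 26.027 cmH2O·s/L.
C = Vt/(Pplat − PEEP) = 470.0 / (20.6 − 3) = 470.0/17.6 = 26.705 mL/cmH2O.
τ = R × C = 26.027 × 0.02671 L/cmH2O = 0.6952 s.
Fraction remaining = e^(−Te/τ) = e^(−1.58/0.6952) = 0.103; trapped volume = 470.0 × 0.103 = 48.41 mL.
Additional alveolar pressure from trapping ≈ V_trapped / C = 48.41 / 26.705 = 1.813 cmH2O.

1.8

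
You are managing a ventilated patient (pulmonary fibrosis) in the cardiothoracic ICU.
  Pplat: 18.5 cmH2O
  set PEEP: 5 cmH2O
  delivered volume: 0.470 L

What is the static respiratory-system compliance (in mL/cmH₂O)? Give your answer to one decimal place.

Cstat = Vt / (Pplat − PEEP) = 470 / (18.5 − 5) = 470 / 13.5 = 34.815 mL/cmH2O.

34.8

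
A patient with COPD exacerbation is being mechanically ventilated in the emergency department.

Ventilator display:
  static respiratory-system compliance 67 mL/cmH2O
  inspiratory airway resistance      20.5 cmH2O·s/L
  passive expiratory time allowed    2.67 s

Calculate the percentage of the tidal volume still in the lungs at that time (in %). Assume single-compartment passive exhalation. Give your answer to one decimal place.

τ = R × C = 20.5 × 67 mL/cmH2O = 20.5 × 0.067 L/cmH2O = 1.374 s.
Passive exhalation: V(t)/V₀ = e^(−t/τ) = e^(−2.67/1.374) = 0.1432.
Fraction remaining = 0.1432 → 14.32%.

14.3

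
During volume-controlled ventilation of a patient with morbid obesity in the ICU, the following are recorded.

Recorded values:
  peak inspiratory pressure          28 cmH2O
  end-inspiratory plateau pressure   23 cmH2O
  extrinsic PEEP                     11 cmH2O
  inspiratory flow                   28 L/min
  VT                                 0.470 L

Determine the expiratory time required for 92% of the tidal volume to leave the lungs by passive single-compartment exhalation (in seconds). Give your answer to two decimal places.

1.06

Flow: 28 L/min ÷ 60 = 0.4667 L/s.
R = (PIP − Pplat)/V̇ = (28 − 23) / 0.4667 = 5.0/0.4667 = 10.714 cmH2O·s/L.
C = Vt/(Pplat − PEEP) = 470.0 / (23 − 11) = 470.0/12.0 = 39.167 mL/cmH2O.
τ = R × C = 10.714 × 0.03917 L/cmH2O = 0.4197 s.
t = −τ·ln(1 − 0.92) = −0.4197·ln(0.08) = 1.06 s.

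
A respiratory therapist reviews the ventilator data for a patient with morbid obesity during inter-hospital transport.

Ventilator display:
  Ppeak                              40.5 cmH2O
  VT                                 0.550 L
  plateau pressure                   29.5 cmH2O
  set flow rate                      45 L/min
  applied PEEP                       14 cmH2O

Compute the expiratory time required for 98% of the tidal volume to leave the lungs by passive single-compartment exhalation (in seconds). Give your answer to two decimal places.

2.04

Flow: 45 L/min ÷ 60 = 0.75 L/s.
R = (PIP − Pplat)/V̇ = (40.5 − 29.5) / 0.75 = 11.0/0.75 = 14.667 cmH2O·s/L.
C = Vt/(Pplat − PEEP) = 550.0 / (29.5 − 14) = 550.0/15.5 = 35.484 mL/cmH2O.
τ = R × C = 14.667 × 0.03548 L/cmH2O = 0.5204 s.
t = −τ·ln(1 − 0.98) = −0.5204·ln(0.02) = 2.036 s.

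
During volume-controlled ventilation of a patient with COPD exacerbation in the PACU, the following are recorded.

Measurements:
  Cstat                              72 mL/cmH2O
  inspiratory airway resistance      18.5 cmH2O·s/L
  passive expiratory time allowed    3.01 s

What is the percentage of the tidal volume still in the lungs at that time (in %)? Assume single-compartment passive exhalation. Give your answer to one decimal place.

τ = R × C = 18.5 × 72 mL/cmH2O = 18.5 × 0.072 L/cmH2O = 1.332 s.
Passive exhalation: V(t)/V₀ = e^(−t/τ) = e^(−3.01/1.332) = 0.1044.
Fraction remaining = 0.1044 → 10.44%.

10.4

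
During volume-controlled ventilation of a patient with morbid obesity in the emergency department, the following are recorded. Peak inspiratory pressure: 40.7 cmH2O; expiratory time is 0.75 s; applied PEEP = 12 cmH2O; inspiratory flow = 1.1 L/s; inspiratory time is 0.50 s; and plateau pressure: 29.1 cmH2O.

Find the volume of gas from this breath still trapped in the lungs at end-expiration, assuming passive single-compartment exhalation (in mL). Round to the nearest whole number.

Vt = flow × Ti = 1.1 L/s × 0.50 s × 1000 mL/L = 550.0 mL.
R = (PIP − Pplat)/V̇ = (40.7 − 29.1) / 1.1 = 11.6/1.1 = 10.545 cmH2O·s/L.
C = Vt/(Pplat − PEEP) = 550.0 / (29.1 − 12) = 550.0/17.1 = 32.164 mL/cmH2O.
τ = R × C = 10.545 × 0.03216 L/cmH2O = 0.3391 s.
Fraction remaining = e^(−Te/τ) = e^(−0.75/0.3391) = 0.1095.
Trapped volume = 550.0 × 0.1095 = 60.225 mL.

60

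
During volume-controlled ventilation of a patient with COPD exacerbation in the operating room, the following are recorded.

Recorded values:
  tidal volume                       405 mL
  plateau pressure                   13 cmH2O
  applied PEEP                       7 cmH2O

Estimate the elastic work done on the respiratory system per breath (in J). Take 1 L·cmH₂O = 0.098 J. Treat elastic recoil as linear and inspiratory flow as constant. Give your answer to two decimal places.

0.12

Elastic work ≈ ½ × (Pplat − PEEP) × Vt = 0.5 × (13 − 7) × 0.405 L = 0.5 × 6.0 × 0.405 = 1.215 L·cmH2O.
× 0.098 J/(L·cmH2O) → 0.1191 J.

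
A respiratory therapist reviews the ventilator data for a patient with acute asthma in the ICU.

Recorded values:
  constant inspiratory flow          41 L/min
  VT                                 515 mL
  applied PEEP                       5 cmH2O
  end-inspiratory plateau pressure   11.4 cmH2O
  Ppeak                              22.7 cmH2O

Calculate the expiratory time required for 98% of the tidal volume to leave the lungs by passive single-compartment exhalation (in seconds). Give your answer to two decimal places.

5.21

Flow: 41 L/min ÷ 60 = 0.6833 L/s.
R = (PIP − Pplat)/V̇ = (22.7 − 11.4) / 0.6833 = 11.3/0.6833 = 16.537 cmH2O·s/L.
C = Vt/(Pplat − PEEP) = 515.0 / (11.4 − 5) = 515.0/6.4 = 80.469 mL/cmH2O.
τ = R × C = 16.537 × 0.08047 L/cmH2O = 1.331 s.
t = −τ·ln(1 − 0.98) = −1.331·ln(0.02) = 5.207 s.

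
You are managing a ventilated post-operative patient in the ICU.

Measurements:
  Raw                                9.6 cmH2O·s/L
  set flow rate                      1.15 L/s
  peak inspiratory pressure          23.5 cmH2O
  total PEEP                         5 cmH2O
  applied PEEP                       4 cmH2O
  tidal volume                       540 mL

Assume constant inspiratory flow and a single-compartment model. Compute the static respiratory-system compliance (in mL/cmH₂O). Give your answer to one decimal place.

Total PEEP = 5 cmH2O (set 4 + intrinsic 1); this is the baseline alveolar pressure.
Equation of motion (constant flow): PIP = Vt/C + R·V̇ + PEEP.
Vt/C = PIP − R·V̇ − PEEP = 23.5 − 9.6×1.15 − 5 = 23.5 − 11.04 − 5 = 7.46 cmH2O.
C = Vt / 7.46 = 540 / 7.46 = 72.386 mL/cmH2O.

72.4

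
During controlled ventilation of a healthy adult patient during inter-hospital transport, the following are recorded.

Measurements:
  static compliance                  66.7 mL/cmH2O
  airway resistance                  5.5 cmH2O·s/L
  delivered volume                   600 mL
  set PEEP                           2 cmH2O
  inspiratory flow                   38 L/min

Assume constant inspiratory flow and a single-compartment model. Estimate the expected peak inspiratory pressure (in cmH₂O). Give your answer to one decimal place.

14.5

Flow: 38 L/min ÷ 60 = 0.6333 L/s.
Equation of motion (constant flow): PIP = Vt/C + R·V̇ + PEEP.
PIP = 600/66.7 + 5.5×0.6333 + 2 = 8.996 + 3.483 + 2 = 14.479 cmH2O.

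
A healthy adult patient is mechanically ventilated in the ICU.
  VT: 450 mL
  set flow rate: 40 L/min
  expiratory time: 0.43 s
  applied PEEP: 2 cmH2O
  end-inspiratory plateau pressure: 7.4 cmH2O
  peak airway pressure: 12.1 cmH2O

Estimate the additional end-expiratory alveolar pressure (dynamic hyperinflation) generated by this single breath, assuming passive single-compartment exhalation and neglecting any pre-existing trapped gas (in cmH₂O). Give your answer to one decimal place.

Flow: 40 L/min ÷ 60 = 0.6667 L/s.
R = (PIP − Pplat)/V̇ = (12.1 − 7.4) / 0.6667 = 4.7/0.6667 = 7.05 cmH2O·s/L.
C = Vt/(Pplat − PEEP) = 450.0 / (7.4 − 2) = 450.0/5.4 = 83.333 mL/cmH2O.
τ = R × C = 7.05 × 0.08333 L/cmH2O = 0.5875 s.
Fraction remaining = e^(−Te/τ) = e^(−0.43/0.5875) = 0.481; trapped volume = 450.0 × 0.481 = 216.45 mL.
Additional alveolar pressure from trapping ≈ V_trapped / C = 216.45 / 83.333 = 2.597 cmH2O.

2.6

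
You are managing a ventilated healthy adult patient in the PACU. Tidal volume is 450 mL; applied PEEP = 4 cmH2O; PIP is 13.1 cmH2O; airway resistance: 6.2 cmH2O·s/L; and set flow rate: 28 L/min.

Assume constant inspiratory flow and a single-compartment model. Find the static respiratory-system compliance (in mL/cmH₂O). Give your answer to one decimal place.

72.5

Flow: 28 L/min ÷ 60 = 0.4667 L/s.
Equation of motion (constant flow): PIP = Vt/C + R·V̇ + PEEP.
Vt/C = PIP − R·V̇ − PEEP = 13.1 − 6.2×0.4667 − 4 = 13.1 − 2.894 − 4 = 6.206 cmH2O.
C = Vt / 6.206 = 450 / 6.206 = 72.51 mL/cmH2O.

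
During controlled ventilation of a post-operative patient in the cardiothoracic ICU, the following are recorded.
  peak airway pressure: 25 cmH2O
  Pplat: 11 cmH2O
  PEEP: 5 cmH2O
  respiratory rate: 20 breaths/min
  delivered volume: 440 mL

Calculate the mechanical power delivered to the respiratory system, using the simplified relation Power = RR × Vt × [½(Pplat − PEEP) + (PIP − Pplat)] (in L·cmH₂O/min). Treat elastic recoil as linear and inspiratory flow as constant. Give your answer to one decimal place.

Per-breath work = Vt × [½(Pplat−PEEP) + (PIP−Pplat)] = 0.440 × [0.5×6.0 + 14.0] = 0.440 × 17.0 = 7.48 L·cmH2O.
Power = 20 × 7.48 = 149.6 L·cmH2O/min.

149.6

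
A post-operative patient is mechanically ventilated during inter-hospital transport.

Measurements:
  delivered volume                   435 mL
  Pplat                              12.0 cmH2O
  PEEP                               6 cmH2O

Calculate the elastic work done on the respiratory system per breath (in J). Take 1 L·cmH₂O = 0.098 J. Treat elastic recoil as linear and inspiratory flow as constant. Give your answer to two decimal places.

Elastic work ≈ ½ × (Pplat − PEEP) × Vt = 0.5 × (12.0 − 6) × 0.435 L = 0.5 × 6.0 × 0.435 = 1.305 L·cmH2O.
× 0.098 J/(L·cmH2O) → 0.1279 J.

0.13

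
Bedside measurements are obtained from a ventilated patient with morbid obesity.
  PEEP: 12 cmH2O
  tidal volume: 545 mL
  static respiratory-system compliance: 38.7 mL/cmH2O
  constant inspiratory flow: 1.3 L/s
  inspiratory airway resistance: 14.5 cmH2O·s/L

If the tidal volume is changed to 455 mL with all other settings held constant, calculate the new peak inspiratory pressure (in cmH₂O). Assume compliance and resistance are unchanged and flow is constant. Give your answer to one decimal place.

PIP = Vt/C + R·V̇ + PEEP (constant-flow equation of motion).
Only the elastic term changes: ΔPIP = ΔVt / C = (455 − 545) / 38.7 = -2.326 cmH2O.
Original PIP = 545/38.7 + 14.5×1.3 + 12 = 44.933 cmH2O; new PIP = 44.933 + (-2.326) = 42.607 cmH2O.

42.6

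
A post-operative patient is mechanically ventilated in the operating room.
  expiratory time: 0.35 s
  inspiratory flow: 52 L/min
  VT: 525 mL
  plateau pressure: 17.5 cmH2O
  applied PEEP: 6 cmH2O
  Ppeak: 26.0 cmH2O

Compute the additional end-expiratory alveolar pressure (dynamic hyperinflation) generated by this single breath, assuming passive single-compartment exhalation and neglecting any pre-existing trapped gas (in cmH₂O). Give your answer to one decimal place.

5.3

Flow: 52 L/min ÷ 60 = 0.8667 L/s.
R = (PIP − Pplat)/V̇ = (26.0 − 17.5) / 0.8667 = 8.5/0.8667 = 9.807 cmH2O·s/L.
C = Vt/(Pplat − PEEP) = 525.0 / (17.5 − 6) = 525.0/11.5 = 45.652 mL/cmH2O.
τ = R × C = 9.807 × 0.04565 L/cmH2O = 0.4477 s.
Fraction remaining = e^(−Te/τ) = e^(−0.35/0.4477) = 0.4576; trapped volume = 525.0 × 0.4576 = 240.24 mL.
Additional alveolar pressure from trapping ≈ V_trapped / C = 240.24 / 45.652 = 5.262 cmH2O.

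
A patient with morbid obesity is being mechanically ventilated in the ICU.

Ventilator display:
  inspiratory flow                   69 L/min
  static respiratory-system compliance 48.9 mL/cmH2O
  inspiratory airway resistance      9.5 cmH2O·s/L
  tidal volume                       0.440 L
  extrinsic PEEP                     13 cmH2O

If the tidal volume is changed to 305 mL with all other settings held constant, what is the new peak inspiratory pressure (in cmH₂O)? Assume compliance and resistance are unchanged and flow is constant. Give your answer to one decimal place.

Flow: 69 L/min ÷ 60 = 1.15 L/s.
PIP = Vt/C + R·V̇ + PEEP (constant-flow equation of motion).
Only the elastic term changes: ΔPIP = ΔVt / C = (305 − 440) / 48.9 = -2.761 cmH2O.
Original PIP = 440/48.9 + 9.5×1.15 + 13 = 32.923 cmH2O; new PIP = 32.923 + (-2.761) = 30.162 cmH2O.

30.2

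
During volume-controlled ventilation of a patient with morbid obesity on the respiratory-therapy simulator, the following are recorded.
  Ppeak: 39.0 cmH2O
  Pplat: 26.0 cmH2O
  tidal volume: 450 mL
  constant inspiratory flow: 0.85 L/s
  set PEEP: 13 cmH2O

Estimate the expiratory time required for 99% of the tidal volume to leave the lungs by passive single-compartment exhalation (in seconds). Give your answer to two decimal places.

2.44

R = (PIP − Pplat)/V̇ = (39.0 − 26.0) / 0.85 = 13.0/0.85 = 15.294 cmH2O·s/L.
C = Vt/(Pplat − PEEP) = 450.0 / (26.0 − 13) = 450.0/13.0 = 34.615 mL/cmH2O.
τ = R × C = 15.294 × 0.03462 L/cmH2O = 0.5295 s.
t = −τ·ln(1 − 0.99) = −0.5295·ln(0.01) = 2.438 s.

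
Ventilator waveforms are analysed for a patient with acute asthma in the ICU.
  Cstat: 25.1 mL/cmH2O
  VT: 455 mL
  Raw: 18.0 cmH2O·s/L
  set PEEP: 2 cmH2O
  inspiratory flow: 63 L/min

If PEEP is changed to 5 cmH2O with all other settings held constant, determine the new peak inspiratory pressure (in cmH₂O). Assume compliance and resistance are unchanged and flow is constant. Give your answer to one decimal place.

42.0

Flow: 63 L/min ÷ 60 = 1.05 L/s.
PIP = Vt/C + R·V̇ + PEEP (constant-flow equation of motion).
Only the baseline term changes: ΔPIP = ΔPEEP = 5 − 2 = 3.0 cmH2O.
Original PIP = 455/25.1 + 18.0×1.05 + 2 = 39.027 cmH2O; new PIP = 39.027 + (3.0) = 42.027 cmH2O.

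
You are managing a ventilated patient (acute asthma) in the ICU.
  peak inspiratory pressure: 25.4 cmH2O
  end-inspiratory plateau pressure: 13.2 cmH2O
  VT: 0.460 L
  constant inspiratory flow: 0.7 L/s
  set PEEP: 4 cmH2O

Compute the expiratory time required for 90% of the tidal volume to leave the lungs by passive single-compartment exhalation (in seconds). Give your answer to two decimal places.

2.01

R = (PIP − Pplat)/V̇ = (25.4 − 13.2) / 0.7 = 12.2/0.7 = 17.429 cmH2O·s/L.
C = Vt/(Pplat − PEEP) = 460.0 / (13.2 − 4) = 460.0/9.2 = 50.0 mL/cmH2O.
τ = R × C = 17.429 × 0.05 L/cmH2O = 0.8715 s.
t = −τ·ln(1 − 0.90) = −0.8715·ln(0.1) = 2.007 s.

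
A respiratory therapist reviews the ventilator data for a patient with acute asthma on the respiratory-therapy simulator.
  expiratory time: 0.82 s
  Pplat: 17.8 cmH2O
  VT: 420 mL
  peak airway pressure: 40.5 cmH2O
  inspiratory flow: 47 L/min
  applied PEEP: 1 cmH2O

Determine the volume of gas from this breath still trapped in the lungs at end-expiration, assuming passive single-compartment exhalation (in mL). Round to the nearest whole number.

135

Flow: 47 L/min ÷ 60 = 0.7833 L/s.
R = (PIP − Pplat)/V̇ = (40.5 − 17.8) / 0.7833 = 22.7/0.7833 = 28.98 cmH2O·s/L.
C = Vt/(Pplat − PEEP) = 420.0 / (17.8 − 1) = 420.0/16.8 = 25.0 mL/cmH2O.
τ = R × C = 28.98 × 0.025 L/cmH2O = 0.7245 s.
Fraction remaining = e^(−Te/τ) = e^(−0.82/0.7245) = 0.3224.
Trapped volume = 420.0 × 0.3224 = 135.41 mL.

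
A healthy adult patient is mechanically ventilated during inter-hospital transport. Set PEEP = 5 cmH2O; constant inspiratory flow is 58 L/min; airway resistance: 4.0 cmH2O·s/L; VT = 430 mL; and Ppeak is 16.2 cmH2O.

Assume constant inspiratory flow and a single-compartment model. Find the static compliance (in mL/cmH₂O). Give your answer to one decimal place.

Flow: 58 L/min ÷ 60 = 0.9667 L/s.
Equation of motion (constant flow): PIP = Vt/C + R·V̇ + PEEP.
Vt/C = PIP − R·V̇ − PEEP = 16.2 − 4.0×0.9667 − 5 = 16.2 − 3.867 − 5 = 7.333 cmH2O.
C = Vt / 7.333 = 430 / 7.333 = 58.639 mL/cmH2O.

58.6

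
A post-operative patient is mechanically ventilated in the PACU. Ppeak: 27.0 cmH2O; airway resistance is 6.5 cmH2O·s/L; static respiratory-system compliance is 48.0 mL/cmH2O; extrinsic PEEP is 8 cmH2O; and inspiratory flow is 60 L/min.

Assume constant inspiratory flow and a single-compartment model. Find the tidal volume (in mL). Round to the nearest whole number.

600

Flow: 60 L/min ÷ 60 = 1 L/s.
Equation of motion (constant flow): PIP = Vt/C + R·V̇ + PEEP.
Vt/C = PIP − R·V̇ − PEEP = 27.0 − 6.5 − 8 = 12.5 cmH2O.
Vt = C × 12.5 = 48.0 × 12.5 = 600.0 mL.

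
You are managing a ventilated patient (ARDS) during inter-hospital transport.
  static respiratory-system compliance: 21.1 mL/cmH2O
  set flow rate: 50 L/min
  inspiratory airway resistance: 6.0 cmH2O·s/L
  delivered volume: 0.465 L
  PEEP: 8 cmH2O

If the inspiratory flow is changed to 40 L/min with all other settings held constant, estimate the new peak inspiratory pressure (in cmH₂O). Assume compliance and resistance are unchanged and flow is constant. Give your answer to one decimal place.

Flow: 50 L/min ÷ 60 = 0.8333 L/s.
New flow: 40 L/min ÷ 60 = 0.6667 L/s.
PIP = Vt/C + R·V̇ + PEEP (constant-flow equation of motion).
Only the resistive term changes: ΔPIP = R × ΔV̇ = 6.0 × (0.6667 − 0.8333) = 6.0 × -0.1666 = -0.9996 cmH2O.
Original PIP = 465/21.1 + 6.0×0.8333 + 8 = 35.038 cmH2O; new PIP = 35.038 + (-0.9996) = 34.038 cmH2O.

34.0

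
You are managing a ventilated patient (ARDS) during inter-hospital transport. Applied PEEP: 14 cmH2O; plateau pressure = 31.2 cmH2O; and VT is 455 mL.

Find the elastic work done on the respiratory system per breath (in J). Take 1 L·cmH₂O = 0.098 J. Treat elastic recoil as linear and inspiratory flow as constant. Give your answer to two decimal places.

Elastic work ≈ ½ × (Pplat − PEEP) × Vt = 0.5 × (31.2 − 14) × 0.455 L = 0.5 × 17.2 × 0.455 = 3.913 L·cmH2O.
× 0.098 J/(L·cmH2O) → 0.3835 J.

0.38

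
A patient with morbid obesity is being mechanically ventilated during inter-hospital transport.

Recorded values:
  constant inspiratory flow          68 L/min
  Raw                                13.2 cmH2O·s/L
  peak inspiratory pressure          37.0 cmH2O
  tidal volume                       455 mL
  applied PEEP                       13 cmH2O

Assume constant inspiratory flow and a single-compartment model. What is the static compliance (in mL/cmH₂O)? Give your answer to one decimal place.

50.3

Flow: 68 L/min ÷ 60 = 1.1333 L/s.
Equation of motion (constant flow): PIP = Vt/C + R·V̇ + PEEP.
Vt/C = PIP − R·V̇ − PEEP = 37.0 − 13.2×1.1333 − 13 = 37.0 − 14.96 − 13 = 9.04 cmH2O.
C = Vt / 9.04 = 455 / 9.04 = 50.332 mL/cmH2O.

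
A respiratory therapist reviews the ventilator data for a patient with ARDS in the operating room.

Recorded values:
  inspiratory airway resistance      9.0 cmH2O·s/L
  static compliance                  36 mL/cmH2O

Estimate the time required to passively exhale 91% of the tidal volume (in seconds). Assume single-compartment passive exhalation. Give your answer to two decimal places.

0.78

τ = R × C = 9.0 × 36 mL/cmH2O = 9.0 × 0.036 L/cmH2O = 0.324 s.
Exhaled fraction f = 1 − e^(−t/τ) → t = −τ·ln(1 − f) = −0.324·ln(0.09) = 0.7802 s.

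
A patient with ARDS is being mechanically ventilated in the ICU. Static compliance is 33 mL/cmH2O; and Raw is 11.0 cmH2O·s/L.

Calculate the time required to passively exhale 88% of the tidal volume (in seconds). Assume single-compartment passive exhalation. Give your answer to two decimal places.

0.77

τ = R × C = 11.0 × 33 mL/cmH2O = 11.0 × 0.033 L/cmH2O = 0.363 s.
Exhaled fraction f = 1 − e^(−t/τ) → t = −τ·ln(1 − f) = −0.363·ln(0.12) = 0.7697 s.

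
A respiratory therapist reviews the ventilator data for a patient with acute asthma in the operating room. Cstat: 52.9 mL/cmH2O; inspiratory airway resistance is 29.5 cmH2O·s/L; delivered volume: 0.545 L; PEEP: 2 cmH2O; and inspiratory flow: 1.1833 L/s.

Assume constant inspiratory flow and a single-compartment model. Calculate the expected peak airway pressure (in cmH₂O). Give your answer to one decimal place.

Equation of motion (constant flow): PIP = Vt/C + R·V̇ + PEEP.
PIP = 545/52.9 + 29.5×1.1833 + 2 = 10.302 + 34.907 + 2 = 47.209 cmH2O.

47.2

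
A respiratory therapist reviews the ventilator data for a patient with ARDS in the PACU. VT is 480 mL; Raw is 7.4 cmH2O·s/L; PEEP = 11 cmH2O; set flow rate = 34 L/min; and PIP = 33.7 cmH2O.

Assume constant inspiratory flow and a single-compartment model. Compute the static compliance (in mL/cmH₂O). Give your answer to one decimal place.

Flow: 34 L/min ÷ 60 = 0.5667 L/s.
Equation of motion (constant flow): PIP = Vt/C + R·V̇ + PEEP.
Vt/C = PIP − R·V̇ − PEEP = 33.7 − 7.4×0.5667 − 11 = 33.7 − 4.194 − 11 = 18.506 cmH2O.
C = Vt / 18.506 = 480 / 18.506 = 25.938 mL/cmH2O.

25.9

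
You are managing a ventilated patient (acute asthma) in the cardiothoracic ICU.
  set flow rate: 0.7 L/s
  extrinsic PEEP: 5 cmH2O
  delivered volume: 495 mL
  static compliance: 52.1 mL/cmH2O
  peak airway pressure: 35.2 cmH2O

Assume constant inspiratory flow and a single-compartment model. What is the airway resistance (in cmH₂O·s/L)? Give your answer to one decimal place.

Equation of motion (constant flow): PIP = Vt/C + R·V̇ + PEEP.
R·V̇ = PIP − Vt/C − PEEP = 35.2 − 495/52.1 − 5 = 35.2 − 9.501 − 5 = 20.699 cmH2O.
R = 20.699 / 0.7 = 29.57 cmH2O·s/L.

29.6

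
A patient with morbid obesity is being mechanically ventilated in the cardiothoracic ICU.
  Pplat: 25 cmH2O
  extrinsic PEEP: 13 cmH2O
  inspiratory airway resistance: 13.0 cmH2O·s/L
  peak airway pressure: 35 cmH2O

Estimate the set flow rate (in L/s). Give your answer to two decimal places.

0.77

flow = (PIP − Pplat) / Raw = 10.0 / 13.0 = 0.7692 L/s.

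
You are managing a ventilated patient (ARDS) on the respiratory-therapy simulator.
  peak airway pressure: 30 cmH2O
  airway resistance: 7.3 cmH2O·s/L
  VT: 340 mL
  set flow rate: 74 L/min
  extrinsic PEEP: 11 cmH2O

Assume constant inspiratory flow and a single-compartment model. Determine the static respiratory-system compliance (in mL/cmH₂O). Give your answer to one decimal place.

Flow: 74 L/min ÷ 60 = 1.2333 L/s.
Equation of motion (constant flow): PIP = Vt/C + R·V̇ + PEEP.
Vt/C = PIP − R·V̇ − PEEP = 30 − 7.3×1.2333 − 11 = 30 − 9.003 − 11 = 9.997 cmH2O.
C = Vt / 9.997 = 340 / 9.997 = 34.01 mL/cmH2O.

34.0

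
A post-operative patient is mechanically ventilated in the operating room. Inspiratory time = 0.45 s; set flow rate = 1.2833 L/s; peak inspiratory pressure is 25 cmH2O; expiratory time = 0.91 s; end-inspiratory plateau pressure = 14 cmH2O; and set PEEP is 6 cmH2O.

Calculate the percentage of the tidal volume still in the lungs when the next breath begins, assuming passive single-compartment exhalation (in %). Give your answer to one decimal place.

Vt = flow × Ti = 1.2833 L/s × 0.45 s × 1000 mL/L = 577.49 mL.
R = (PIP − Pplat)/V̇ = (25 − 14) / 1.2833 = 11.0/1.2833 = 8.572 cmH2O·s/L.
C = Vt/(Pplat − PEEP) = 577.49 / (14 − 6) = 577.49/8.0 = 72.186 mL/cmH2O.
τ = R × C = 8.572 × 0.07219 L/cmH2O = 0.6188 s.
Fraction remaining at end-expiration = e^(−Te/τ) = e^(−0.91/0.6188) = 0.2298 → 22.98%.

23.0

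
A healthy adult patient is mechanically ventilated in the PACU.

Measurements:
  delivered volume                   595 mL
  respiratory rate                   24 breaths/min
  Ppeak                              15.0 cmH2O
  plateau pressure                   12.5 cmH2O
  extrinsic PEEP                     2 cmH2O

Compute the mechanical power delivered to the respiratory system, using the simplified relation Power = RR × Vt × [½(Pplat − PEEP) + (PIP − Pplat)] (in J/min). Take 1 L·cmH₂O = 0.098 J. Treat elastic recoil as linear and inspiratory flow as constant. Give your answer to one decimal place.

10.8

Per-breath work = Vt × [½(Pplat−PEEP) + (PIP−Pplat)] = 0.595 × [0.5×10.5 + 2.5] = 0.595 × 7.75 = 4.611 L·cmH2O.
Power = 24 × 4.611 = 110.66 L·cmH2O/min.
× 0.098 J/(L·cmH2O) → 10.845 J/min.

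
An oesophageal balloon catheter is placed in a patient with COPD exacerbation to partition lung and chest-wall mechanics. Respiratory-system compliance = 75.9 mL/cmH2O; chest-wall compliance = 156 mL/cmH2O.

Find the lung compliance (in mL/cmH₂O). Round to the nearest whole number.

1/CL = 1/Crs − 1/Ccw.
1/CL = 1/75.9 − 1/156 = 0.006765.
CL = 147.82 mL/cmH2O.

148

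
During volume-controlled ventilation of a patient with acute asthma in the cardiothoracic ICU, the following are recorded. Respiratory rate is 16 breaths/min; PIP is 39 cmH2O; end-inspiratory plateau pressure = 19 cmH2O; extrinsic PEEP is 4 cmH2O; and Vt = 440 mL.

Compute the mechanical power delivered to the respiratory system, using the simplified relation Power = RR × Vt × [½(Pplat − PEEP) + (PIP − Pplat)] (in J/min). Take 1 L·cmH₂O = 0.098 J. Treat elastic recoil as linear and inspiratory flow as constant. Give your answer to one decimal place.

19.0

Per-breath work = Vt × [½(Pplat−PEEP) + (PIP−Pplat)] = 0.440 × [0.5×15.0 + 20.0] = 0.440 × 27.5 = 12.1 L·cmH2O.
Power = 16 × 12.1 = 193.6 L·cmH2O/min.
× 0.098 J/(L·cmH2O) → 18.973 J/min.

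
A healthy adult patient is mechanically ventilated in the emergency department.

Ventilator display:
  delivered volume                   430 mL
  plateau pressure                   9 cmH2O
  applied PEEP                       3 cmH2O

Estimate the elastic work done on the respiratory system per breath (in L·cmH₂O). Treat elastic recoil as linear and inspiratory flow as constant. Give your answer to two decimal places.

1.29

Elastic work ≈ ½ × (Pplat − PEEP) × Vt = 0.5 × (9 − 3) × 0.430 L = 0.5 × 6.0 × 0.430 = 1.29 L·cmH2O.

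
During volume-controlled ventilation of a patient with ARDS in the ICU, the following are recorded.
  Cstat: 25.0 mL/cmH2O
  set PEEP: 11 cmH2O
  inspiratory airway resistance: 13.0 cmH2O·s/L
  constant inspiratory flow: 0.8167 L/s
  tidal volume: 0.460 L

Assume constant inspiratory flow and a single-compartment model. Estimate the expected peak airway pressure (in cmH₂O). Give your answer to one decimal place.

40.0

Equation of motion (constant flow): PIP = Vt/C + R·V̇ + PEEP.
PIP = 460/25.0 + 13.0×0.8167 + 11 = 18.4 + 10.617 + 11 = 40.017 cmH2O.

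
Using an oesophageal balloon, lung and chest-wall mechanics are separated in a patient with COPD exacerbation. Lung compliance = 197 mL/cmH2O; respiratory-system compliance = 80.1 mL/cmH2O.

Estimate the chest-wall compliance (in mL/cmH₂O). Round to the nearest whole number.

135

1/Ccw = 1/Crs − 1/CL.
1/Ccw = 1/80.1 − 1/197 = 0.007408.
Ccw = 134.99 mL/cmH2O.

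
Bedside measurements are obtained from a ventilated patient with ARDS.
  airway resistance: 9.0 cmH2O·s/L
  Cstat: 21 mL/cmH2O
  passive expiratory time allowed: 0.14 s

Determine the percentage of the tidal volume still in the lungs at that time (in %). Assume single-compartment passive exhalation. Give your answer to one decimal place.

47.7

τ = R × C = 9.0 × 21 mL/cmH2O = 9.0 × 0.021 L/cmH2O = 0.189 s.
Passive exhalation: V(t)/V₀ = e^(−t/τ) = e^(−0.14/0.189) = 0.4768.
Fraction remaining = 0.4768 → 47.68%.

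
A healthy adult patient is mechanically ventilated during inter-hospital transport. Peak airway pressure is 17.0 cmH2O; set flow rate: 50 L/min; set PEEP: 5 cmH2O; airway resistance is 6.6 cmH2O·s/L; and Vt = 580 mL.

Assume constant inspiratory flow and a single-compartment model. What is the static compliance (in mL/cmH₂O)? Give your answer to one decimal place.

Flow: 50 L/min ÷ 60 = 0.8333 L/s.
Equation of motion (constant flow): PIP = Vt/C + R·V̇ + PEEP.
Vt/C = PIP − R·V̇ − PEEP = 17.0 − 6.6×0.8333 − 5 = 17.0 − 5.5 − 5 = 6.5 cmH2O.
C = Vt / 6.5 = 580 / 6.5 = 89.231 mL/cmH2O.

89.2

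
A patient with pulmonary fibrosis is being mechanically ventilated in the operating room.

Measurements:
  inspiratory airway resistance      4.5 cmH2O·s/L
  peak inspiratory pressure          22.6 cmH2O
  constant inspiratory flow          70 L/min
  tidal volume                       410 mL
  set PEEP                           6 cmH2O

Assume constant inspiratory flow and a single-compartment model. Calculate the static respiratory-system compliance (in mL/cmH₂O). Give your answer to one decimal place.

Flow: 70 L/min ÷ 60 = 1.1667 L/s.
Equation of motion (constant flow): PIP = Vt/C + R·V̇ + PEEP.
Vt/C = PIP − R·V̇ − PEEP = 22.6 − 4.5×1.1667 − 6 = 22.6 − 5.25 − 6 = 11.35 cmH2O.
C = Vt / 11.35 = 410 / 11.35 = 36.123 mL/cmH2O.

36.1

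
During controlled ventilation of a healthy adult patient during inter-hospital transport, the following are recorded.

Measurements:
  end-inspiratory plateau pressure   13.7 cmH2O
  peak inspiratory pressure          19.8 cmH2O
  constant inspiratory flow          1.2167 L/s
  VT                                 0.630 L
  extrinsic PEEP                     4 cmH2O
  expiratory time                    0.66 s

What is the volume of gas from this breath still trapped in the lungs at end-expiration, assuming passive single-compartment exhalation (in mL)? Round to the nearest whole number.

83

R = (PIP − Pplat)/V̇ = (19.8 − 13.7) / 1.2167 = 6.1/1.2167 = 5.014 cmH2O·s/L.
C = Vt/(Pplat − PEEP) = 630.0 / (13.7 − 4) = 630.0/9.7 = 64.948 mL/cmH2O.
τ = R × C = 5.014 × 0.06495 L/cmH2O = 0.3257 s.
Fraction remaining = e^(−Te/τ) = e^(−0.66/0.3257) = 0.1318.
Trapped volume = 630.0 × 0.1318 = 83.034 mL.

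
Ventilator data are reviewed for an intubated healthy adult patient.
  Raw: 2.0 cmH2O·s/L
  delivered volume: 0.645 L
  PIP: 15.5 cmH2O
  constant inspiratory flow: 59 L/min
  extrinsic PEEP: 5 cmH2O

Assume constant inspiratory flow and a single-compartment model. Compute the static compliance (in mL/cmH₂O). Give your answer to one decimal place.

75.6

Flow: 59 L/min ÷ 60 = 0.9833 L/s.
Equation of motion (constant flow): PIP = Vt/C + R·V̇ + PEEP.
Vt/C = PIP − R·V̇ − PEEP = 15.5 − 2.0×0.9833 − 5 = 15.5 − 1.967 − 5 = 8.533 cmH2O.
C = Vt / 8.533 = 645 / 8.533 = 75.589 mL/cmH2O.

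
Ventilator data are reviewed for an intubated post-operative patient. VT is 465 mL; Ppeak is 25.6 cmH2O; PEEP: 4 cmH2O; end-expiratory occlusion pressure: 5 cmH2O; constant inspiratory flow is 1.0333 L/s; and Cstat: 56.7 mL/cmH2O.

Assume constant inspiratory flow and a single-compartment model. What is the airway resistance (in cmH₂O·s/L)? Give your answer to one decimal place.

12.0

Total PEEP = 5 cmH2O (set 4 + intrinsic 1); this is the baseline alveolar pressure.
Equation of motion (constant flow): PIP = Vt/C + R·V̇ + PEEP.
R·V̇ = PIP − Vt/C − PEEP = 25.6 − 465/56.7 − 5 = 25.6 − 8.201 − 5 = 12.399 cmH2O.
R = 12.399 / 1.0333 = 11.999 cmH2O·s/L.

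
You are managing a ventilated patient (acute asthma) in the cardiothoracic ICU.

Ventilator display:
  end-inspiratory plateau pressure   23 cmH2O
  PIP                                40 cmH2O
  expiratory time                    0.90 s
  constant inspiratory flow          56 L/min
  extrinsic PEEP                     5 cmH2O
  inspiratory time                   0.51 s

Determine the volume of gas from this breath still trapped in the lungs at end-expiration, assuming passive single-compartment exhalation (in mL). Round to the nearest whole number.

73

Flow: 56 L/min ÷ 60 = 0.9333 L/s.
Vt = flow × Ti = 0.9333 L/s × 0.51 s × 1000 mL/L = 475.98 mL.
R = (PIP − Pplat)/V̇ = (40 − 23) / 0.9333 = 17.0/0.9333 = 18.215 cmH2O·s/L.
C = Vt/(Pplat − PEEP) = 475.98 / (23 − 5) = 475.98/18.0 = 26.443 mL/cmH2O.
τ = R × C = 18.215 × 0.02644 L/cmH2O = 0.4816 s.
Fraction remaining = e^(−Te/τ) = e^(−0.90/0.4816) = 0.1543.
Trapped volume = 475.98 × 0.1543 = 73.444 mL.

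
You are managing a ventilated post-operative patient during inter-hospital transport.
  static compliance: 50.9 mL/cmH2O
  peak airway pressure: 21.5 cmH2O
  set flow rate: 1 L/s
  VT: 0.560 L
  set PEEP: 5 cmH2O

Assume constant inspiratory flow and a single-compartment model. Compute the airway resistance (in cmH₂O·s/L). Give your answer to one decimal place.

5.5

Equation of motion (constant flow): PIP = Vt/C + R·V̇ + PEEP.
R·V̇ = PIP − Vt/C − PEEP = 21.5 − 560/50.9 − 5 = 21.5 − 11.002 − 5 = 5.498 cmH2O.
R = 5.498 / 1 = 5.498 cmH2O·s/L.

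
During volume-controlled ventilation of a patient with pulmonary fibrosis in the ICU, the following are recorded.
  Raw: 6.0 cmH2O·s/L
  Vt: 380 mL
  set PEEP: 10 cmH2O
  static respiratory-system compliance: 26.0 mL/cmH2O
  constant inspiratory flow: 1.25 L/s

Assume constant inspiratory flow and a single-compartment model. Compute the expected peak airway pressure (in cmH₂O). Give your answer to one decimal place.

Equation of motion (constant flow): PIP = Vt/C + R·V̇ + PEEP.
PIP = 380/26.0 + 6.0×1.25 + 10 = 14.615 + 7.5 + 10 = 32.115 cmH2O.

32.1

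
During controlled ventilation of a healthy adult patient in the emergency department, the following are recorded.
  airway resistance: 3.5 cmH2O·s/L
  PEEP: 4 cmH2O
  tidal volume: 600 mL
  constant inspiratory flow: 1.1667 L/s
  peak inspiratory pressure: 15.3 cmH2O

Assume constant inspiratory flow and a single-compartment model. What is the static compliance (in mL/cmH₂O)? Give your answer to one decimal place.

Equation of motion (constant flow): PIP = Vt/C + R·V̇ + PEEP.
Vt/C = PIP − R·V̇ − PEEP = 15.3 − 3.5×1.1667 − 4 = 15.3 − 4.083 − 4 = 7.217 cmH2O.
C = Vt / 7.217 = 600 / 7.217 = 83.137 mL/cmH2O.

83.1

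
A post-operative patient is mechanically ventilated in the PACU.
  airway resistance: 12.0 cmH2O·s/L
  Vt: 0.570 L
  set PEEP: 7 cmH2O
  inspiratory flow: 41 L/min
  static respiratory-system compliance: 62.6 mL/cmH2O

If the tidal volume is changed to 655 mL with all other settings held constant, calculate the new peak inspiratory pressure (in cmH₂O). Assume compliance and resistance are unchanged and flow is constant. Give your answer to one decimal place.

25.7

Flow: 41 L/min ÷ 60 = 0.6833 L/s.
PIP = Vt/C + R·V̇ + PEEP (constant-flow equation of motion).
Only the elastic term changes: ΔPIP = ΔVt / C = (655 − 570) / 62.6 = 1.358 cmH2O.
Original PIP = 570/62.6 + 12.0×0.6833 + 7 = 24.305 cmH2O; new PIP = 24.305 + (1.358) = 25.663 cmH2O.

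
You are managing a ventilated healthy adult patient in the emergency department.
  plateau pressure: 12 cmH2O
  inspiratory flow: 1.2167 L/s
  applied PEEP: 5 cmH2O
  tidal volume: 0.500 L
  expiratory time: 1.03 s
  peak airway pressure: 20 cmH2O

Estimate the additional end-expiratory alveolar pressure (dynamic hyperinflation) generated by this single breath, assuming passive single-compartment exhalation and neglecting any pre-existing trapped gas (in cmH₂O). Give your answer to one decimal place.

R = (PIP − Pplat)/V̇ = (20 − 12) / 1.2167 = 8.0/1.2167 = 6.575 cmH2O·s/L.
C = Vt/(Pplat − PEEP) = 500.0 / (12 − 5) = 500.0/7.0 = 71.429 mL/cmH2O.
τ = R × C = 6.575 × 0.07143 L/cmH2O = 0.4697 s.
Fraction remaining = e^(−Te/τ) = e^(−1.03/0.4697) = 0.1116; trapped volume = 500.0 × 0.1116 = 55.8 mL.
Additional alveolar pressure from trapping ≈ V_trapped / C = 55.8 / 71.429 = 0.7812 cmH2O.

0.8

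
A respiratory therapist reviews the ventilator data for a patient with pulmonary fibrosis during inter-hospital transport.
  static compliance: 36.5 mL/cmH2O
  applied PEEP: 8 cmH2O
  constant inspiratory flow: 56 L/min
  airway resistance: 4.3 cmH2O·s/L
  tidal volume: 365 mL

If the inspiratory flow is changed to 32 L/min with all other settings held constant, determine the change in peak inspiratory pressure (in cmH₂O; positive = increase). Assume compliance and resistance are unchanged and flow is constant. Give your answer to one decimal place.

-1.7

Flow: 56 L/min ÷ 60 = 0.9333 L/s.
New flow: 32 L/min ÷ 60 = 0.5333 L/s.
PIP = Vt/C + R·V̇ + PEEP (constant-flow equation of motion).
Only the resistive term changes: ΔPIP = R × ΔV̇ = 4.3 × (0.5333 − 0.9333) = 4.3 × -0.4 = -1.72 cmH2O.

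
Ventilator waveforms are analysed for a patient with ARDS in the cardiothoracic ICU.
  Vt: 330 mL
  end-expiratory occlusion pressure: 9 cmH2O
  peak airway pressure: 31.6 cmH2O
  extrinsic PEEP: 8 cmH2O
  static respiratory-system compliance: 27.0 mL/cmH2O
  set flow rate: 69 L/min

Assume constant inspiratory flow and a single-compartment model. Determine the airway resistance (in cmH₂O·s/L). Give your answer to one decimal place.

9.0

Flow: 69 L/min ÷ 60 = 1.15 L/s.
Total PEEP = 9 cmH2O (set 8 + intrinsic 1); this is the baseline alveolar pressure.
Equation of motion (constant flow): PIP = Vt/C + R·V̇ + PEEP.
R·V̇ = PIP − Vt/C − PEEP = 31.6 − 330/27.0 − 9 = 31.6 − 12.222 − 9 = 10.378 cmH2O.
R = 10.378 / 1.15 = 9.024 cmH2O·s/L.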